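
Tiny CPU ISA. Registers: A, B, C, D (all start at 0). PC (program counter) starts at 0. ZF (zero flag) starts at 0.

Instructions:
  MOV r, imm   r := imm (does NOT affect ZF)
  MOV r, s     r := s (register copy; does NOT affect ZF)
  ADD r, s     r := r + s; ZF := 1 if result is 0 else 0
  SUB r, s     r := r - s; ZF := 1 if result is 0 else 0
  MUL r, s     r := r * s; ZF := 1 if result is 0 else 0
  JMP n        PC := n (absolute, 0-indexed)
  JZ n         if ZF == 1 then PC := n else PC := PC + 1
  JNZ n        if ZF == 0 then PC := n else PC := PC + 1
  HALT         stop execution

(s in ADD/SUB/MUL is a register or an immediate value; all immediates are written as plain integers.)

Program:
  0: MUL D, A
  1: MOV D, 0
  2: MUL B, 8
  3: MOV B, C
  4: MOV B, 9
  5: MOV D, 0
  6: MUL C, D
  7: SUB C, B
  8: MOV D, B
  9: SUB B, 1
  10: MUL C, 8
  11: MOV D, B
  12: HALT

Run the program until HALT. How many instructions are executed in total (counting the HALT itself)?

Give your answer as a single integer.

Answer: 13

Derivation:
Step 1: PC=0 exec 'MUL D, A'. After: A=0 B=0 C=0 D=0 ZF=1 PC=1
Step 2: PC=1 exec 'MOV D, 0'. After: A=0 B=0 C=0 D=0 ZF=1 PC=2
Step 3: PC=2 exec 'MUL B, 8'. After: A=0 B=0 C=0 D=0 ZF=1 PC=3
Step 4: PC=3 exec 'MOV B, C'. After: A=0 B=0 C=0 D=0 ZF=1 PC=4
Step 5: PC=4 exec 'MOV B, 9'. After: A=0 B=9 C=0 D=0 ZF=1 PC=5
Step 6: PC=5 exec 'MOV D, 0'. After: A=0 B=9 C=0 D=0 ZF=1 PC=6
Step 7: PC=6 exec 'MUL C, D'. After: A=0 B=9 C=0 D=0 ZF=1 PC=7
Step 8: PC=7 exec 'SUB C, B'. After: A=0 B=9 C=-9 D=0 ZF=0 PC=8
Step 9: PC=8 exec 'MOV D, B'. After: A=0 B=9 C=-9 D=9 ZF=0 PC=9
Step 10: PC=9 exec 'SUB B, 1'. After: A=0 B=8 C=-9 D=9 ZF=0 PC=10
Step 11: PC=10 exec 'MUL C, 8'. After: A=0 B=8 C=-72 D=9 ZF=0 PC=11
Step 12: PC=11 exec 'MOV D, B'. After: A=0 B=8 C=-72 D=8 ZF=0 PC=12
Step 13: PC=12 exec 'HALT'. After: A=0 B=8 C=-72 D=8 ZF=0 PC=12 HALTED
Total instructions executed: 13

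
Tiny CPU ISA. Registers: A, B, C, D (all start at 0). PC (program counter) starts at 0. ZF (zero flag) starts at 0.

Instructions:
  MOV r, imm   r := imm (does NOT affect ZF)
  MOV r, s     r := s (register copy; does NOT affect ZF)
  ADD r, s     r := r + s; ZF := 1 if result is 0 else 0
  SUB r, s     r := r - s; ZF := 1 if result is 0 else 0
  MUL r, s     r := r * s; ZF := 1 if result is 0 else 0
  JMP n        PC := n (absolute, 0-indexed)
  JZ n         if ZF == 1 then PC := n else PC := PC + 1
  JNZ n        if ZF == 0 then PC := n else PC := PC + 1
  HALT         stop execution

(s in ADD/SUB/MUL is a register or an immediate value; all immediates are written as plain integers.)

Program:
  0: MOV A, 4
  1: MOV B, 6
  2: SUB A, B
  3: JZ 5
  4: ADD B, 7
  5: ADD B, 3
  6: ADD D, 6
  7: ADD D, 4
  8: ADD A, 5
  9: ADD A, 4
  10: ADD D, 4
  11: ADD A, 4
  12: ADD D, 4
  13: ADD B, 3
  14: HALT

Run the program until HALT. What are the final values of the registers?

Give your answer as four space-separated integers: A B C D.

Answer: 11 19 0 18

Derivation:
Step 1: PC=0 exec 'MOV A, 4'. After: A=4 B=0 C=0 D=0 ZF=0 PC=1
Step 2: PC=1 exec 'MOV B, 6'. After: A=4 B=6 C=0 D=0 ZF=0 PC=2
Step 3: PC=2 exec 'SUB A, B'. After: A=-2 B=6 C=0 D=0 ZF=0 PC=3
Step 4: PC=3 exec 'JZ 5'. After: A=-2 B=6 C=0 D=0 ZF=0 PC=4
Step 5: PC=4 exec 'ADD B, 7'. After: A=-2 B=13 C=0 D=0 ZF=0 PC=5
Step 6: PC=5 exec 'ADD B, 3'. After: A=-2 B=16 C=0 D=0 ZF=0 PC=6
Step 7: PC=6 exec 'ADD D, 6'. After: A=-2 B=16 C=0 D=6 ZF=0 PC=7
Step 8: PC=7 exec 'ADD D, 4'. After: A=-2 B=16 C=0 D=10 ZF=0 PC=8
Step 9: PC=8 exec 'ADD A, 5'. After: A=3 B=16 C=0 D=10 ZF=0 PC=9
Step 10: PC=9 exec 'ADD A, 4'. After: A=7 B=16 C=0 D=10 ZF=0 PC=10
Step 11: PC=10 exec 'ADD D, 4'. After: A=7 B=16 C=0 D=14 ZF=0 PC=11
Step 12: PC=11 exec 'ADD A, 4'. After: A=11 B=16 C=0 D=14 ZF=0 PC=12
Step 13: PC=12 exec 'ADD D, 4'. After: A=11 B=16 C=0 D=18 ZF=0 PC=13
Step 14: PC=13 exec 'ADD B, 3'. After: A=11 B=19 C=0 D=18 ZF=0 PC=14
Step 15: PC=14 exec 'HALT'. After: A=11 B=19 C=0 D=18 ZF=0 PC=14 HALTED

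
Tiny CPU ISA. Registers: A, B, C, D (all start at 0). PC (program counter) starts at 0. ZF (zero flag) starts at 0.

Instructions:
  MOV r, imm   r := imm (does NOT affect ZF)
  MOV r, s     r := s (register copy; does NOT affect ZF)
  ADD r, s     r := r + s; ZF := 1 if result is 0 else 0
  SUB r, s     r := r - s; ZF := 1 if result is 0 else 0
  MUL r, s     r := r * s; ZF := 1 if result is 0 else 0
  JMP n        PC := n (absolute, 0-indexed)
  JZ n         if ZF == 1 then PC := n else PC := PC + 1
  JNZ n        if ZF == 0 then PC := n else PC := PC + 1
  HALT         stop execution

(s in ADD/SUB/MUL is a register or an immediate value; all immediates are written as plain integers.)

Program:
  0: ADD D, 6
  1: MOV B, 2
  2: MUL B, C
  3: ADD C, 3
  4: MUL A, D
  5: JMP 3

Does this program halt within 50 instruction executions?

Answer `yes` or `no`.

Step 1: PC=0 exec 'ADD D, 6'. After: A=0 B=0 C=0 D=6 ZF=0 PC=1
Step 2: PC=1 exec 'MOV B, 2'. After: A=0 B=2 C=0 D=6 ZF=0 PC=2
Step 3: PC=2 exec 'MUL B, C'. After: A=0 B=0 C=0 D=6 ZF=1 PC=3
Step 4: PC=3 exec 'ADD C, 3'. After: A=0 B=0 C=3 D=6 ZF=0 PC=4
Step 5: PC=4 exec 'MUL A, D'. After: A=0 B=0 C=3 D=6 ZF=1 PC=5
Step 6: PC=5 exec 'JMP 3'. After: A=0 B=0 C=3 D=6 ZF=1 PC=3
Step 7: PC=3 exec 'ADD C, 3'. After: A=0 B=0 C=6 D=6 ZF=0 PC=4
Step 8: PC=4 exec 'MUL A, D'. After: A=0 B=0 C=6 D=6 ZF=1 PC=5
Step 9: PC=5 exec 'JMP 3'. After: A=0 B=0 C=6 D=6 ZF=1 PC=3
Step 10: PC=3 exec 'ADD C, 3'. After: A=0 B=0 C=9 D=6 ZF=0 PC=4
Step 11: PC=4 exec 'MUL A, D'. After: A=0 B=0 C=9 D=6 ZF=1 PC=5
Step 12: PC=5 exec 'JMP 3'. After: A=0 B=0 C=9 D=6 ZF=1 PC=3
Step 13: PC=3 exec 'ADD C, 3'. After: A=0 B=0 C=12 D=6 ZF=0 PC=4
Step 14: PC=4 exec 'MUL A, D'. After: A=0 B=0 C=12 D=6 ZF=1 PC=5
Step 15: PC=5 exec 'JMP 3'. After: A=0 B=0 C=12 D=6 ZF=1 PC=3
After 50 steps: not halted. PC revisits the same instructions with no path to HALT; will never halt.

Answer: no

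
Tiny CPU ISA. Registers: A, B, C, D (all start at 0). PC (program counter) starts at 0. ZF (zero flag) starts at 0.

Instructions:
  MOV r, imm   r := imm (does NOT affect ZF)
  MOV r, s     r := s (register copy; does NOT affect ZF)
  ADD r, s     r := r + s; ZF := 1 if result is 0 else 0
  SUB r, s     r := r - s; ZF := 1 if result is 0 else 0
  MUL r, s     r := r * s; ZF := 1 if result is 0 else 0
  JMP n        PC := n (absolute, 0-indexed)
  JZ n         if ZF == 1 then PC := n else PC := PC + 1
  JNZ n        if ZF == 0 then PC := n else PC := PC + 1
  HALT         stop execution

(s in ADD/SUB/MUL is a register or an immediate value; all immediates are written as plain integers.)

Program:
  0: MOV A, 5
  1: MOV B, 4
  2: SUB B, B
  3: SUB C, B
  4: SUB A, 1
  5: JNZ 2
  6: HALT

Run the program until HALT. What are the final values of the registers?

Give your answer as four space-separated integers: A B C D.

Step 1: PC=0 exec 'MOV A, 5'. After: A=5 B=0 C=0 D=0 ZF=0 PC=1
Step 2: PC=1 exec 'MOV B, 4'. After: A=5 B=4 C=0 D=0 ZF=0 PC=2
Step 3: PC=2 exec 'SUB B, B'. After: A=5 B=0 C=0 D=0 ZF=1 PC=3
Step 4: PC=3 exec 'SUB C, B'. After: A=5 B=0 C=0 D=0 ZF=1 PC=4
Step 5: PC=4 exec 'SUB A, 1'. After: A=4 B=0 C=0 D=0 ZF=0 PC=5
Step 6: PC=5 exec 'JNZ 2'. After: A=4 B=0 C=0 D=0 ZF=0 PC=2
Step 7: PC=2 exec 'SUB B, B'. After: A=4 B=0 C=0 D=0 ZF=1 PC=3
Step 8: PC=3 exec 'SUB C, B'. After: A=4 B=0 C=0 D=0 ZF=1 PC=4
Step 9: PC=4 exec 'SUB A, 1'. After: A=3 B=0 C=0 D=0 ZF=0 PC=5
Step 10: PC=5 exec 'JNZ 2'. After: A=3 B=0 C=0 D=0 ZF=0 PC=2
Step 11: PC=2 exec 'SUB B, B'. After: A=3 B=0 C=0 D=0 ZF=1 PC=3
Step 12: PC=3 exec 'SUB C, B'. After: A=3 B=0 C=0 D=0 ZF=1 PC=4
Step 13: PC=4 exec 'SUB A, 1'. After: A=2 B=0 C=0 D=0 ZF=0 PC=5
Step 14: PC=5 exec 'JNZ 2'. After: A=2 B=0 C=0 D=0 ZF=0 PC=2
Step 15: PC=2 exec 'SUB B, B'. After: A=2 B=0 C=0 D=0 ZF=1 PC=3
Step 16: PC=3 exec 'SUB C, B'. After: A=2 B=0 C=0 D=0 ZF=1 PC=4
Step 17: PC=4 exec 'SUB A, 1'. After: A=1 B=0 C=0 D=0 ZF=0 PC=5
Step 18: PC=5 exec 'JNZ 2'. After: A=1 B=0 C=0 D=0 ZF=0 PC=2
Step 19: PC=2 exec 'SUB B, B'. After: A=1 B=0 C=0 D=0 ZF=1 PC=3
Step 20: PC=3 exec 'SUB C, B'. After: A=1 B=0 C=0 D=0 ZF=1 PC=4
Step 21: PC=4 exec 'SUB A, 1'. After: A=0 B=0 C=0 D=0 ZF=1 PC=5
Step 22: PC=5 exec 'JNZ 2'. After: A=0 B=0 C=0 D=0 ZF=1 PC=6
Step 23: PC=6 exec 'HALT'. After: A=0 B=0 C=0 D=0 ZF=1 PC=6 HALTED

Answer: 0 0 0 0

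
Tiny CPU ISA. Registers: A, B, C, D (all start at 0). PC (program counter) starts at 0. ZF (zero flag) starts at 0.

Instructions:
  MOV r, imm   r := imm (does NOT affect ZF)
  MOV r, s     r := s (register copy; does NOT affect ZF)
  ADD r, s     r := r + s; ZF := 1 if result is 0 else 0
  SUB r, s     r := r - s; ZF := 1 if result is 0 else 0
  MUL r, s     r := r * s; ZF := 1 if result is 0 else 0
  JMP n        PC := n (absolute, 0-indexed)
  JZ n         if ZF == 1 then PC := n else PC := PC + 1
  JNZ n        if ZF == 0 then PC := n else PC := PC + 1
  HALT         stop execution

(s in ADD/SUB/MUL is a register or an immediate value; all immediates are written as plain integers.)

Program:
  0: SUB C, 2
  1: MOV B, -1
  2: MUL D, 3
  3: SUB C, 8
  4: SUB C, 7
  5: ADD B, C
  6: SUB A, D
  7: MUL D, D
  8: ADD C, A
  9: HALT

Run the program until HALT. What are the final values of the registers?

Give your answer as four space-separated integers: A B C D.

Step 1: PC=0 exec 'SUB C, 2'. After: A=0 B=0 C=-2 D=0 ZF=0 PC=1
Step 2: PC=1 exec 'MOV B, -1'. After: A=0 B=-1 C=-2 D=0 ZF=0 PC=2
Step 3: PC=2 exec 'MUL D, 3'. After: A=0 B=-1 C=-2 D=0 ZF=1 PC=3
Step 4: PC=3 exec 'SUB C, 8'. After: A=0 B=-1 C=-10 D=0 ZF=0 PC=4
Step 5: PC=4 exec 'SUB C, 7'. After: A=0 B=-1 C=-17 D=0 ZF=0 PC=5
Step 6: PC=5 exec 'ADD B, C'. After: A=0 B=-18 C=-17 D=0 ZF=0 PC=6
Step 7: PC=6 exec 'SUB A, D'. After: A=0 B=-18 C=-17 D=0 ZF=1 PC=7
Step 8: PC=7 exec 'MUL D, D'. After: A=0 B=-18 C=-17 D=0 ZF=1 PC=8
Step 9: PC=8 exec 'ADD C, A'. After: A=0 B=-18 C=-17 D=0 ZF=0 PC=9
Step 10: PC=9 exec 'HALT'. After: A=0 B=-18 C=-17 D=0 ZF=0 PC=9 HALTED

Answer: 0 -18 -17 0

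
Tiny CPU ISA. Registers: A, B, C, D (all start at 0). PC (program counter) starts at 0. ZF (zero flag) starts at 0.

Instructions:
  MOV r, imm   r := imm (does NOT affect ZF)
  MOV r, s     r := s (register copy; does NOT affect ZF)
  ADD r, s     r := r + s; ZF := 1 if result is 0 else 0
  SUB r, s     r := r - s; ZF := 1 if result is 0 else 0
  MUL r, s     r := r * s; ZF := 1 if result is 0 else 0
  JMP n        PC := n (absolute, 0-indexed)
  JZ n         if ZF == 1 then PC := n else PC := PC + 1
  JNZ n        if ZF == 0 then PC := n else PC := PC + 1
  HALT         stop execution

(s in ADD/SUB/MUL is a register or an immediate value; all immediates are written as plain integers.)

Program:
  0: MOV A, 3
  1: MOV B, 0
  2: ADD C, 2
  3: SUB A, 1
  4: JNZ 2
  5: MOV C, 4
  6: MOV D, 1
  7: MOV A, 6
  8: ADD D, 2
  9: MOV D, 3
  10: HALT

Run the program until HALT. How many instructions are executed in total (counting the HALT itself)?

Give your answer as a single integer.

Answer: 17

Derivation:
Step 1: PC=0 exec 'MOV A, 3'. After: A=3 B=0 C=0 D=0 ZF=0 PC=1
Step 2: PC=1 exec 'MOV B, 0'. After: A=3 B=0 C=0 D=0 ZF=0 PC=2
Step 3: PC=2 exec 'ADD C, 2'. After: A=3 B=0 C=2 D=0 ZF=0 PC=3
Step 4: PC=3 exec 'SUB A, 1'. After: A=2 B=0 C=2 D=0 ZF=0 PC=4
Step 5: PC=4 exec 'JNZ 2'. After: A=2 B=0 C=2 D=0 ZF=0 PC=2
Step 6: PC=2 exec 'ADD C, 2'. After: A=2 B=0 C=4 D=0 ZF=0 PC=3
Step 7: PC=3 exec 'SUB A, 1'. After: A=1 B=0 C=4 D=0 ZF=0 PC=4
Step 8: PC=4 exec 'JNZ 2'. After: A=1 B=0 C=4 D=0 ZF=0 PC=2
Step 9: PC=2 exec 'ADD C, 2'. After: A=1 B=0 C=6 D=0 ZF=0 PC=3
Step 10: PC=3 exec 'SUB A, 1'. After: A=0 B=0 C=6 D=0 ZF=1 PC=4
Step 11: PC=4 exec 'JNZ 2'. After: A=0 B=0 C=6 D=0 ZF=1 PC=5
Step 12: PC=5 exec 'MOV C, 4'. After: A=0 B=0 C=4 D=0 ZF=1 PC=6
Step 13: PC=6 exec 'MOV D, 1'. After: A=0 B=0 C=4 D=1 ZF=1 PC=7
Step 14: PC=7 exec 'MOV A, 6'. After: A=6 B=0 C=4 D=1 ZF=1 PC=8
Step 15: PC=8 exec 'ADD D, 2'. After: A=6 B=0 C=4 D=3 ZF=0 PC=9
Step 16: PC=9 exec 'MOV D, 3'. After: A=6 B=0 C=4 D=3 ZF=0 PC=10
Step 17: PC=10 exec 'HALT'. After: A=6 B=0 C=4 D=3 ZF=0 PC=10 HALTED
Total instructions executed: 17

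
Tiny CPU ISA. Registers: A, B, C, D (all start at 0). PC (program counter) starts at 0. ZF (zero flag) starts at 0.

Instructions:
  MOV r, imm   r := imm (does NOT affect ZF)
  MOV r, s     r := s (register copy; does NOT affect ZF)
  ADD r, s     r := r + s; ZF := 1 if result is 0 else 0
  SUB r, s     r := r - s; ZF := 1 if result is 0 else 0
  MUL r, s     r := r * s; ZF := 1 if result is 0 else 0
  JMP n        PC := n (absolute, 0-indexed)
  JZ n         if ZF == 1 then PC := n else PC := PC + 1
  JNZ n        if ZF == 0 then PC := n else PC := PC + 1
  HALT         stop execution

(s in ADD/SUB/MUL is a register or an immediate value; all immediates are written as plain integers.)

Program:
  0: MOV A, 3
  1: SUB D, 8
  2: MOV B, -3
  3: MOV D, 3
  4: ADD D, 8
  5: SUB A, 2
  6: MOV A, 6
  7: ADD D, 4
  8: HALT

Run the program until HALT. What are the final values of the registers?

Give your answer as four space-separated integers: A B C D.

Step 1: PC=0 exec 'MOV A, 3'. After: A=3 B=0 C=0 D=0 ZF=0 PC=1
Step 2: PC=1 exec 'SUB D, 8'. After: A=3 B=0 C=0 D=-8 ZF=0 PC=2
Step 3: PC=2 exec 'MOV B, -3'. After: A=3 B=-3 C=0 D=-8 ZF=0 PC=3
Step 4: PC=3 exec 'MOV D, 3'. After: A=3 B=-3 C=0 D=3 ZF=0 PC=4
Step 5: PC=4 exec 'ADD D, 8'. After: A=3 B=-3 C=0 D=11 ZF=0 PC=5
Step 6: PC=5 exec 'SUB A, 2'. After: A=1 B=-3 C=0 D=11 ZF=0 PC=6
Step 7: PC=6 exec 'MOV A, 6'. After: A=6 B=-3 C=0 D=11 ZF=0 PC=7
Step 8: PC=7 exec 'ADD D, 4'. After: A=6 B=-3 C=0 D=15 ZF=0 PC=8
Step 9: PC=8 exec 'HALT'. After: A=6 B=-3 C=0 D=15 ZF=0 PC=8 HALTED

Answer: 6 -3 0 15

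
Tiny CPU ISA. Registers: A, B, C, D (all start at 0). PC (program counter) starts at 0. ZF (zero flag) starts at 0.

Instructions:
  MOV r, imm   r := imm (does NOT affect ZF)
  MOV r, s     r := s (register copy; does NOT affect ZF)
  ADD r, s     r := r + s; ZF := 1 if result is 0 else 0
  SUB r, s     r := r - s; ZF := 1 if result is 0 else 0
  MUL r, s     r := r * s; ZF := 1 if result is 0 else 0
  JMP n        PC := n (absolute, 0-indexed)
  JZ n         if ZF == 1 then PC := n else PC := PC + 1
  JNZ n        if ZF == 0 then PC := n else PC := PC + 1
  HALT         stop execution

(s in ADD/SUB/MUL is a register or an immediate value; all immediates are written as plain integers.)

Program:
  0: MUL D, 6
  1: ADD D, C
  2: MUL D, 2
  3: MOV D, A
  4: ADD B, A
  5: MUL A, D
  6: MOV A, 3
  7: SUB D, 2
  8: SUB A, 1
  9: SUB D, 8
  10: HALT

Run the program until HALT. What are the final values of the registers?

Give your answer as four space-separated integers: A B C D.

Step 1: PC=0 exec 'MUL D, 6'. After: A=0 B=0 C=0 D=0 ZF=1 PC=1
Step 2: PC=1 exec 'ADD D, C'. After: A=0 B=0 C=0 D=0 ZF=1 PC=2
Step 3: PC=2 exec 'MUL D, 2'. After: A=0 B=0 C=0 D=0 ZF=1 PC=3
Step 4: PC=3 exec 'MOV D, A'. After: A=0 B=0 C=0 D=0 ZF=1 PC=4
Step 5: PC=4 exec 'ADD B, A'. After: A=0 B=0 C=0 D=0 ZF=1 PC=5
Step 6: PC=5 exec 'MUL A, D'. After: A=0 B=0 C=0 D=0 ZF=1 PC=6
Step 7: PC=6 exec 'MOV A, 3'. After: A=3 B=0 C=0 D=0 ZF=1 PC=7
Step 8: PC=7 exec 'SUB D, 2'. After: A=3 B=0 C=0 D=-2 ZF=0 PC=8
Step 9: PC=8 exec 'SUB A, 1'. After: A=2 B=0 C=0 D=-2 ZF=0 PC=9
Step 10: PC=9 exec 'SUB D, 8'. After: A=2 B=0 C=0 D=-10 ZF=0 PC=10
Step 11: PC=10 exec 'HALT'. After: A=2 B=0 C=0 D=-10 ZF=0 PC=10 HALTED

Answer: 2 0 0 -10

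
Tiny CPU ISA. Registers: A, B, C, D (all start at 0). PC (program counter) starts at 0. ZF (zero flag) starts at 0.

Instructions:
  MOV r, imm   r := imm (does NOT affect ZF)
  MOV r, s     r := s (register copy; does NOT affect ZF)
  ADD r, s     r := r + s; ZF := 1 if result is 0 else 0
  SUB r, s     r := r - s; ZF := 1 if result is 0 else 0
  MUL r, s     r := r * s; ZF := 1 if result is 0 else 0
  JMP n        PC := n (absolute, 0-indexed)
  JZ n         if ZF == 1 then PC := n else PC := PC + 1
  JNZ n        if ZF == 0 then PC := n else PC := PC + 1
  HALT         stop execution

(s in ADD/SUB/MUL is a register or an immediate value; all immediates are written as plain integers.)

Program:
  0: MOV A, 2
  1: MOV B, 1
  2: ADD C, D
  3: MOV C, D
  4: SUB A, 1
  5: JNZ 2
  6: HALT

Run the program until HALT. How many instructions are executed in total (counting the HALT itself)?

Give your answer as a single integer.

Answer: 11

Derivation:
Step 1: PC=0 exec 'MOV A, 2'. After: A=2 B=0 C=0 D=0 ZF=0 PC=1
Step 2: PC=1 exec 'MOV B, 1'. After: A=2 B=1 C=0 D=0 ZF=0 PC=2
Step 3: PC=2 exec 'ADD C, D'. After: A=2 B=1 C=0 D=0 ZF=1 PC=3
Step 4: PC=3 exec 'MOV C, D'. After: A=2 B=1 C=0 D=0 ZF=1 PC=4
Step 5: PC=4 exec 'SUB A, 1'. After: A=1 B=1 C=0 D=0 ZF=0 PC=5
Step 6: PC=5 exec 'JNZ 2'. After: A=1 B=1 C=0 D=0 ZF=0 PC=2
Step 7: PC=2 exec 'ADD C, D'. After: A=1 B=1 C=0 D=0 ZF=1 PC=3
Step 8: PC=3 exec 'MOV C, D'. After: A=1 B=1 C=0 D=0 ZF=1 PC=4
Step 9: PC=4 exec 'SUB A, 1'. After: A=0 B=1 C=0 D=0 ZF=1 PC=5
Step 10: PC=5 exec 'JNZ 2'. After: A=0 B=1 C=0 D=0 ZF=1 PC=6
Step 11: PC=6 exec 'HALT'. After: A=0 B=1 C=0 D=0 ZF=1 PC=6 HALTED
Total instructions executed: 11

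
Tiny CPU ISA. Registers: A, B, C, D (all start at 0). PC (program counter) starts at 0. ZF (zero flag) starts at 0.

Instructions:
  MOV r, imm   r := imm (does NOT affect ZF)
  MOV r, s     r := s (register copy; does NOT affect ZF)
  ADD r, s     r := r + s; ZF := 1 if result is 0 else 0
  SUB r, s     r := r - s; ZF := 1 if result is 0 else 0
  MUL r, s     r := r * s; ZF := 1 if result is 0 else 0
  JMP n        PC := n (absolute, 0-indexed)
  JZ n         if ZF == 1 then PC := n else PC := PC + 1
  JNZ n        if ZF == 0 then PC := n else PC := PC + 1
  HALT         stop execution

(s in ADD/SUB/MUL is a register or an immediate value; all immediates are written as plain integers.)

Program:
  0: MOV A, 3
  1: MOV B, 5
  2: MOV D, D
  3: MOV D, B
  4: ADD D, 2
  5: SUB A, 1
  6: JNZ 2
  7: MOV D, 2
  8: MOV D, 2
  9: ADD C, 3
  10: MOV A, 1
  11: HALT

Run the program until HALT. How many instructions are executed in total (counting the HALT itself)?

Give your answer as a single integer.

Answer: 22

Derivation:
Step 1: PC=0 exec 'MOV A, 3'. After: A=3 B=0 C=0 D=0 ZF=0 PC=1
Step 2: PC=1 exec 'MOV B, 5'. After: A=3 B=5 C=0 D=0 ZF=0 PC=2
Step 3: PC=2 exec 'MOV D, D'. After: A=3 B=5 C=0 D=0 ZF=0 PC=3
Step 4: PC=3 exec 'MOV D, B'. After: A=3 B=5 C=0 D=5 ZF=0 PC=4
Step 5: PC=4 exec 'ADD D, 2'. After: A=3 B=5 C=0 D=7 ZF=0 PC=5
Step 6: PC=5 exec 'SUB A, 1'. After: A=2 B=5 C=0 D=7 ZF=0 PC=6
Step 7: PC=6 exec 'JNZ 2'. After: A=2 B=5 C=0 D=7 ZF=0 PC=2
Step 8: PC=2 exec 'MOV D, D'. After: A=2 B=5 C=0 D=7 ZF=0 PC=3
Step 9: PC=3 exec 'MOV D, B'. After: A=2 B=5 C=0 D=5 ZF=0 PC=4
Step 10: PC=4 exec 'ADD D, 2'. After: A=2 B=5 C=0 D=7 ZF=0 PC=5
Step 11: PC=5 exec 'SUB A, 1'. After: A=1 B=5 C=0 D=7 ZF=0 PC=6
Step 12: PC=6 exec 'JNZ 2'. After: A=1 B=5 C=0 D=7 ZF=0 PC=2
Step 13: PC=2 exec 'MOV D, D'. After: A=1 B=5 C=0 D=7 ZF=0 PC=3
Step 14: PC=3 exec 'MOV D, B'. After: A=1 B=5 C=0 D=5 ZF=0 PC=4
Step 15: PC=4 exec 'ADD D, 2'. After: A=1 B=5 C=0 D=7 ZF=0 PC=5
Step 16: PC=5 exec 'SUB A, 1'. After: A=0 B=5 C=0 D=7 ZF=1 PC=6
Step 17: PC=6 exec 'JNZ 2'. After: A=0 B=5 C=0 D=7 ZF=1 PC=7
Step 18: PC=7 exec 'MOV D, 2'. After: A=0 B=5 C=0 D=2 ZF=1 PC=8
Step 19: PC=8 exec 'MOV D, 2'. After: A=0 B=5 C=0 D=2 ZF=1 PC=9
Step 20: PC=9 exec 'ADD C, 3'. After: A=0 B=5 C=3 D=2 ZF=0 PC=10
Step 21: PC=10 exec 'MOV A, 1'. After: A=1 B=5 C=3 D=2 ZF=0 PC=11
Step 22: PC=11 exec 'HALT'. After: A=1 B=5 C=3 D=2 ZF=0 PC=11 HALTED
Total instructions executed: 22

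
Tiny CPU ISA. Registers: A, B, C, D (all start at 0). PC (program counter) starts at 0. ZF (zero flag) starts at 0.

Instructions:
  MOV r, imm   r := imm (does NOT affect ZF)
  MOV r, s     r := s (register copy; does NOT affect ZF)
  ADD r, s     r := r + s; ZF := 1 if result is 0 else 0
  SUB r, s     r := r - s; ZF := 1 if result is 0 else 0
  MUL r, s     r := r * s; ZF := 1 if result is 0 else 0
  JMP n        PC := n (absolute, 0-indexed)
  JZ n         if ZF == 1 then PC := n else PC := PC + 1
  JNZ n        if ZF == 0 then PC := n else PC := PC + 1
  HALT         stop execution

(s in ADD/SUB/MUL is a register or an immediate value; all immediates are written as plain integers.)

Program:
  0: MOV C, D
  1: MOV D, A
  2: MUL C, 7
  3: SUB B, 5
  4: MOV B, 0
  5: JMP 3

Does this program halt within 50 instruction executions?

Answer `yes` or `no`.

Answer: no

Derivation:
Step 1: PC=0 exec 'MOV C, D'. After: A=0 B=0 C=0 D=0 ZF=0 PC=1
Step 2: PC=1 exec 'MOV D, A'. After: A=0 B=0 C=0 D=0 ZF=0 PC=2
Step 3: PC=2 exec 'MUL C, 7'. After: A=0 B=0 C=0 D=0 ZF=1 PC=3
Step 4: PC=3 exec 'SUB B, 5'. After: A=0 B=-5 C=0 D=0 ZF=0 PC=4
Step 5: PC=4 exec 'MOV B, 0'. After: A=0 B=0 C=0 D=0 ZF=0 PC=5
Step 6: PC=5 exec 'JMP 3'. After: A=0 B=0 C=0 D=0 ZF=0 PC=3
Step 7: PC=3 exec 'SUB B, 5'. After: A=0 B=-5 C=0 D=0 ZF=0 PC=4
State after step 7 equals state after step 4: the program is in a cycle of length 3 and will never halt.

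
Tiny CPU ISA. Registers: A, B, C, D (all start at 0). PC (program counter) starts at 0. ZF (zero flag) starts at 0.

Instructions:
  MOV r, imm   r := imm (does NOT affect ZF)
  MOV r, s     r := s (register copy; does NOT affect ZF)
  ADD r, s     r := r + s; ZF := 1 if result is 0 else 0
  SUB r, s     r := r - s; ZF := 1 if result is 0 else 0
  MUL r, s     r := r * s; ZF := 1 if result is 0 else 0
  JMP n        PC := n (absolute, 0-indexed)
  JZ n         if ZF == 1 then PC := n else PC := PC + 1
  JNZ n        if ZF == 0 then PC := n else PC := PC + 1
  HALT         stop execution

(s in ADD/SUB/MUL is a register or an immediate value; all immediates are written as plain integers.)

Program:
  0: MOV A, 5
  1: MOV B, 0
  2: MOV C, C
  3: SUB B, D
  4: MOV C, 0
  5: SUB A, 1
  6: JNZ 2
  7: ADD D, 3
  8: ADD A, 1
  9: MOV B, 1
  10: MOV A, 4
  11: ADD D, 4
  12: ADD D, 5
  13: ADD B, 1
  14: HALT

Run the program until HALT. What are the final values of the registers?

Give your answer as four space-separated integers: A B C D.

Step 1: PC=0 exec 'MOV A, 5'. After: A=5 B=0 C=0 D=0 ZF=0 PC=1
Step 2: PC=1 exec 'MOV B, 0'. After: A=5 B=0 C=0 D=0 ZF=0 PC=2
Step 3: PC=2 exec 'MOV C, C'. After: A=5 B=0 C=0 D=0 ZF=0 PC=3
Step 4: PC=3 exec 'SUB B, D'. After: A=5 B=0 C=0 D=0 ZF=1 PC=4
Step 5: PC=4 exec 'MOV C, 0'. After: A=5 B=0 C=0 D=0 ZF=1 PC=5
Step 6: PC=5 exec 'SUB A, 1'. After: A=4 B=0 C=0 D=0 ZF=0 PC=6
Step 7: PC=6 exec 'JNZ 2'. After: A=4 B=0 C=0 D=0 ZF=0 PC=2
Step 8: PC=2 exec 'MOV C, C'. After: A=4 B=0 C=0 D=0 ZF=0 PC=3
Step 9: PC=3 exec 'SUB B, D'. After: A=4 B=0 C=0 D=0 ZF=1 PC=4
Step 10: PC=4 exec 'MOV C, 0'. After: A=4 B=0 C=0 D=0 ZF=1 PC=5
Step 11: PC=5 exec 'SUB A, 1'. After: A=3 B=0 C=0 D=0 ZF=0 PC=6
Step 12: PC=6 exec 'JNZ 2'. After: A=3 B=0 C=0 D=0 ZF=0 PC=2
Step 13: PC=2 exec 'MOV C, C'. After: A=3 B=0 C=0 D=0 ZF=0 PC=3
Step 14: PC=3 exec 'SUB B, D'. After: A=3 B=0 C=0 D=0 ZF=1 PC=4
Step 15: PC=4 exec 'MOV C, 0'. After: A=3 B=0 C=0 D=0 ZF=1 PC=5
Step 16: PC=5 exec 'SUB A, 1'. After: A=2 B=0 C=0 D=0 ZF=0 PC=6
Step 17: PC=6 exec 'JNZ 2'. After: A=2 B=0 C=0 D=0 ZF=0 PC=2
Step 18: PC=2 exec 'MOV C, C'. After: A=2 B=0 C=0 D=0 ZF=0 PC=3
Step 19: PC=3 exec 'SUB B, D'. After: A=2 B=0 C=0 D=0 ZF=1 PC=4
Step 20: PC=4 exec 'MOV C, 0'. After: A=2 B=0 C=0 D=0 ZF=1 PC=5
Step 21: PC=5 exec 'SUB A, 1'. After: A=1 B=0 C=0 D=0 ZF=0 PC=6
Step 22: PC=6 exec 'JNZ 2'. After: A=1 B=0 C=0 D=0 ZF=0 PC=2
Step 23: PC=2 exec 'MOV C, C'. After: A=1 B=0 C=0 D=0 ZF=0 PC=3
Step 24: PC=3 exec 'SUB B, D'. After: A=1 B=0 C=0 D=0 ZF=1 PC=4
Step 25: PC=4 exec 'MOV C, 0'. After: A=1 B=0 C=0 D=0 ZF=1 PC=5
Step 26: PC=5 exec 'SUB A, 1'. After: A=0 B=0 C=0 D=0 ZF=1 PC=6
Step 27: PC=6 exec 'JNZ 2'. After: A=0 B=0 C=0 D=0 ZF=1 PC=7
Step 28: PC=7 exec 'ADD D, 3'. After: A=0 B=0 C=0 D=3 ZF=0 PC=8
Step 29: PC=8 exec 'ADD A, 1'. After: A=1 B=0 C=0 D=3 ZF=0 PC=9
Step 30: PC=9 exec 'MOV B, 1'. After: A=1 B=1 C=0 D=3 ZF=0 PC=10
Step 31: PC=10 exec 'MOV A, 4'. After: A=4 B=1 C=0 D=3 ZF=0 PC=11
Step 32: PC=11 exec 'ADD D, 4'. After: A=4 B=1 C=0 D=7 ZF=0 PC=12
Step 33: PC=12 exec 'ADD D, 5'. After: A=4 B=1 C=0 D=12 ZF=0 PC=13
Step 34: PC=13 exec 'ADD B, 1'. After: A=4 B=2 C=0 D=12 ZF=0 PC=14
Step 35: PC=14 exec 'HALT'. After: A=4 B=2 C=0 D=12 ZF=0 PC=14 HALTED

Answer: 4 2 0 12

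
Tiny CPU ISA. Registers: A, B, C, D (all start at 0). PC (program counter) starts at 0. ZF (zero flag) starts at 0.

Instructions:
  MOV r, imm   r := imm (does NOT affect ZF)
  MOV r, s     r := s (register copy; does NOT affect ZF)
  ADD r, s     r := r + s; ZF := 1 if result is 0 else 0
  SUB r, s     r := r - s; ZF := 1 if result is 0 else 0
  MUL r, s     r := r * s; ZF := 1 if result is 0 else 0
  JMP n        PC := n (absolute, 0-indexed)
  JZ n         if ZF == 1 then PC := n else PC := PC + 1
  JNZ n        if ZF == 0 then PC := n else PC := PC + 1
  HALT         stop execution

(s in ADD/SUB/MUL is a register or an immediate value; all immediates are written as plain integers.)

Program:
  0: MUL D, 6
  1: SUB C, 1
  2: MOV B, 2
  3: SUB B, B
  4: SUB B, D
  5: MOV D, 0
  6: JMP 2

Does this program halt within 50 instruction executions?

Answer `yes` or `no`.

Step 1: PC=0 exec 'MUL D, 6'. After: A=0 B=0 C=0 D=0 ZF=1 PC=1
Step 2: PC=1 exec 'SUB C, 1'. After: A=0 B=0 C=-1 D=0 ZF=0 PC=2
Step 3: PC=2 exec 'MOV B, 2'. After: A=0 B=2 C=-1 D=0 ZF=0 PC=3
Step 4: PC=3 exec 'SUB B, B'. After: A=0 B=0 C=-1 D=0 ZF=1 PC=4
Step 5: PC=4 exec 'SUB B, D'. After: A=0 B=0 C=-1 D=0 ZF=1 PC=5
Step 6: PC=5 exec 'MOV D, 0'. After: A=0 B=0 C=-1 D=0 ZF=1 PC=6
Step 7: PC=6 exec 'JMP 2'. After: A=0 B=0 C=-1 D=0 ZF=1 PC=2
Step 8: PC=2 exec 'MOV B, 2'. After: A=0 B=2 C=-1 D=0 ZF=1 PC=3
Step 9: PC=3 exec 'SUB B, B'. After: A=0 B=0 C=-1 D=0 ZF=1 PC=4
State after step 9 equals state after step 4: the program is in a cycle of length 5 and will never halt.

Answer: no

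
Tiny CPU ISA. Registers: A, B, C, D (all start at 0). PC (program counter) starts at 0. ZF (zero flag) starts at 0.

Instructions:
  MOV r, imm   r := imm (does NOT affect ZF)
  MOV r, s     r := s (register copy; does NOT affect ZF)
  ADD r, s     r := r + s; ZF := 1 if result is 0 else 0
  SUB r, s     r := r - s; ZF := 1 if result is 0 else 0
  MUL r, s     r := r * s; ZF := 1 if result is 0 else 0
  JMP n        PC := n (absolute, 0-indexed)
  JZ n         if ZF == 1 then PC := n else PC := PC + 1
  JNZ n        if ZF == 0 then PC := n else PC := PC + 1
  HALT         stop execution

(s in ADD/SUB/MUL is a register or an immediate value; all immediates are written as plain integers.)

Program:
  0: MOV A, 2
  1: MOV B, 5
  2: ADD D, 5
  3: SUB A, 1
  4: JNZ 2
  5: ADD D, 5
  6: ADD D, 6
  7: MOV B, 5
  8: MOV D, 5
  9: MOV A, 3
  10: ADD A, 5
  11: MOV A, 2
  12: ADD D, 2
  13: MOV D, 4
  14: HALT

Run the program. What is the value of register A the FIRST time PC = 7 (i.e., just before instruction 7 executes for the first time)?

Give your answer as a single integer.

Step 1: PC=0 exec 'MOV A, 2'. After: A=2 B=0 C=0 D=0 ZF=0 PC=1
Step 2: PC=1 exec 'MOV B, 5'. After: A=2 B=5 C=0 D=0 ZF=0 PC=2
Step 3: PC=2 exec 'ADD D, 5'. After: A=2 B=5 C=0 D=5 ZF=0 PC=3
Step 4: PC=3 exec 'SUB A, 1'. After: A=1 B=5 C=0 D=5 ZF=0 PC=4
Step 5: PC=4 exec 'JNZ 2'. After: A=1 B=5 C=0 D=5 ZF=0 PC=2
Step 6: PC=2 exec 'ADD D, 5'. After: A=1 B=5 C=0 D=10 ZF=0 PC=3
Step 7: PC=3 exec 'SUB A, 1'. After: A=0 B=5 C=0 D=10 ZF=1 PC=4
Step 8: PC=4 exec 'JNZ 2'. After: A=0 B=5 C=0 D=10 ZF=1 PC=5
Step 9: PC=5 exec 'ADD D, 5'. After: A=0 B=5 C=0 D=15 ZF=0 PC=6
Step 10: PC=6 exec 'ADD D, 6'. After: A=0 B=5 C=0 D=21 ZF=0 PC=7
First time PC=7: A=0

0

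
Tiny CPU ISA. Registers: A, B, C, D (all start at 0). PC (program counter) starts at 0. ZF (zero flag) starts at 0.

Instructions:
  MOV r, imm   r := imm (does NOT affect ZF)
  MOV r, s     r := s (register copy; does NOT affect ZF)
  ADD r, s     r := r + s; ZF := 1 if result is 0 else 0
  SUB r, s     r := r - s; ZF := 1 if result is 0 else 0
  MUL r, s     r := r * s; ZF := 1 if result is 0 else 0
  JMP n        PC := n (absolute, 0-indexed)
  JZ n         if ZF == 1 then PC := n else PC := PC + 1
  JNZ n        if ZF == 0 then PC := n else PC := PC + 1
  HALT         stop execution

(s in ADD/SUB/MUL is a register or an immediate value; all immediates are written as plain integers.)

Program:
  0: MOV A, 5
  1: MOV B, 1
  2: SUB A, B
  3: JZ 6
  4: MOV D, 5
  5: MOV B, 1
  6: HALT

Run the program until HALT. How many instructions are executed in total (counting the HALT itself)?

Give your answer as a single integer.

Answer: 7

Derivation:
Step 1: PC=0 exec 'MOV A, 5'. After: A=5 B=0 C=0 D=0 ZF=0 PC=1
Step 2: PC=1 exec 'MOV B, 1'. After: A=5 B=1 C=0 D=0 ZF=0 PC=2
Step 3: PC=2 exec 'SUB A, B'. After: A=4 B=1 C=0 D=0 ZF=0 PC=3
Step 4: PC=3 exec 'JZ 6'. After: A=4 B=1 C=0 D=0 ZF=0 PC=4
Step 5: PC=4 exec 'MOV D, 5'. After: A=4 B=1 C=0 D=5 ZF=0 PC=5
Step 6: PC=5 exec 'MOV B, 1'. After: A=4 B=1 C=0 D=5 ZF=0 PC=6
Step 7: PC=6 exec 'HALT'. After: A=4 B=1 C=0 D=5 ZF=0 PC=6 HALTED
Total instructions executed: 7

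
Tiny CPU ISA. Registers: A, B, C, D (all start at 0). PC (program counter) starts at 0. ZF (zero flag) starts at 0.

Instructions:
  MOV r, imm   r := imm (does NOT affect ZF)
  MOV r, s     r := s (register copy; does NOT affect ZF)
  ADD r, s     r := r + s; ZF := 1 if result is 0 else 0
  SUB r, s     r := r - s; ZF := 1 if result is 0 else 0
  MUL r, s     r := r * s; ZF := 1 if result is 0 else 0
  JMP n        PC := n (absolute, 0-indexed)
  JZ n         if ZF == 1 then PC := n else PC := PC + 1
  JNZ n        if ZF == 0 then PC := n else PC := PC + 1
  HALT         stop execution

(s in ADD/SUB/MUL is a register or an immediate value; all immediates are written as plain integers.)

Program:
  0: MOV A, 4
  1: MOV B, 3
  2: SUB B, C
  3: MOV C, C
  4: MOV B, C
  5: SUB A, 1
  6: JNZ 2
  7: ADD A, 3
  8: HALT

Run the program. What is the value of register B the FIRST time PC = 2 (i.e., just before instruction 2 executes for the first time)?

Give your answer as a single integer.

Step 1: PC=0 exec 'MOV A, 4'. After: A=4 B=0 C=0 D=0 ZF=0 PC=1
Step 2: PC=1 exec 'MOV B, 3'. After: A=4 B=3 C=0 D=0 ZF=0 PC=2
First time PC=2: B=3

3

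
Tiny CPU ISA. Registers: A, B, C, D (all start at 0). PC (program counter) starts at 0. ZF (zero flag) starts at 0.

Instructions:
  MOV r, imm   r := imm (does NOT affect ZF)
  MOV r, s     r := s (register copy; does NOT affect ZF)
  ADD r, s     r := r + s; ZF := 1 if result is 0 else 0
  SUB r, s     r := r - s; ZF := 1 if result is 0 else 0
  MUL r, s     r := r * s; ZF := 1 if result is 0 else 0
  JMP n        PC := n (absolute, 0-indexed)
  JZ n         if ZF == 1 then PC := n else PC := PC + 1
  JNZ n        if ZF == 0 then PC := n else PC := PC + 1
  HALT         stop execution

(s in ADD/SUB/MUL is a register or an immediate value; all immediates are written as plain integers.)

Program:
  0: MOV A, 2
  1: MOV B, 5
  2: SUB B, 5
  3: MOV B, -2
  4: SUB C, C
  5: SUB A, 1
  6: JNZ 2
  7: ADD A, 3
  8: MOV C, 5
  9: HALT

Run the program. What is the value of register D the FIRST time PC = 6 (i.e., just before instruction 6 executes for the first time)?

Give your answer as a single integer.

Step 1: PC=0 exec 'MOV A, 2'. After: A=2 B=0 C=0 D=0 ZF=0 PC=1
Step 2: PC=1 exec 'MOV B, 5'. After: A=2 B=5 C=0 D=0 ZF=0 PC=2
Step 3: PC=2 exec 'SUB B, 5'. After: A=2 B=0 C=0 D=0 ZF=1 PC=3
Step 4: PC=3 exec 'MOV B, -2'. After: A=2 B=-2 C=0 D=0 ZF=1 PC=4
Step 5: PC=4 exec 'SUB C, C'. After: A=2 B=-2 C=0 D=0 ZF=1 PC=5
Step 6: PC=5 exec 'SUB A, 1'. After: A=1 B=-2 C=0 D=0 ZF=0 PC=6
First time PC=6: D=0

0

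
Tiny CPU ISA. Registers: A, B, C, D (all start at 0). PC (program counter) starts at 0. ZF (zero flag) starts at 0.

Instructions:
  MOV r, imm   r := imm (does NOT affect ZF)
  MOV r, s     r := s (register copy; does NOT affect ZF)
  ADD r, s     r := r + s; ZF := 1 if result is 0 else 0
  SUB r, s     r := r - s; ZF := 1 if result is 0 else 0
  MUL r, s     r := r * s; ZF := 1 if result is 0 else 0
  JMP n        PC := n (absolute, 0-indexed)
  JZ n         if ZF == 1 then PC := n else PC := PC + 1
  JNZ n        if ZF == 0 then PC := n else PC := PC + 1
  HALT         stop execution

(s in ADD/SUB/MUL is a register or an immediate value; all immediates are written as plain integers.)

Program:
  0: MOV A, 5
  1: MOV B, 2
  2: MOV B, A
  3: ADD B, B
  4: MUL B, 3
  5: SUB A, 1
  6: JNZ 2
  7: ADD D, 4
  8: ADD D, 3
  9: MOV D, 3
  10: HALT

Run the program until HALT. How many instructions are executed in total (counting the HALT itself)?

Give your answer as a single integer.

Answer: 31

Derivation:
Step 1: PC=0 exec 'MOV A, 5'. After: A=5 B=0 C=0 D=0 ZF=0 PC=1
Step 2: PC=1 exec 'MOV B, 2'. After: A=5 B=2 C=0 D=0 ZF=0 PC=2
Step 3: PC=2 exec 'MOV B, A'. After: A=5 B=5 C=0 D=0 ZF=0 PC=3
Step 4: PC=3 exec 'ADD B, B'. After: A=5 B=10 C=0 D=0 ZF=0 PC=4
Step 5: PC=4 exec 'MUL B, 3'. After: A=5 B=30 C=0 D=0 ZF=0 PC=5
Step 6: PC=5 exec 'SUB A, 1'. After: A=4 B=30 C=0 D=0 ZF=0 PC=6
Step 7: PC=6 exec 'JNZ 2'. After: A=4 B=30 C=0 D=0 ZF=0 PC=2
Step 8: PC=2 exec 'MOV B, A'. After: A=4 B=4 C=0 D=0 ZF=0 PC=3
Step 9: PC=3 exec 'ADD B, B'. After: A=4 B=8 C=0 D=0 ZF=0 PC=4
Step 10: PC=4 exec 'MUL B, 3'. After: A=4 B=24 C=0 D=0 ZF=0 PC=5
Step 11: PC=5 exec 'SUB A, 1'. After: A=3 B=24 C=0 D=0 ZF=0 PC=6
Step 12: PC=6 exec 'JNZ 2'. After: A=3 B=24 C=0 D=0 ZF=0 PC=2
Step 13: PC=2 exec 'MOV B, A'. After: A=3 B=3 C=0 D=0 ZF=0 PC=3
Step 14: PC=3 exec 'ADD B, B'. After: A=3 B=6 C=0 D=0 ZF=0 PC=4
Step 15: PC=4 exec 'MUL B, 3'. After: A=3 B=18 C=0 D=0 ZF=0 PC=5
Step 16: PC=5 exec 'SUB A, 1'. After: A=2 B=18 C=0 D=0 ZF=0 PC=6
Step 17: PC=6 exec 'JNZ 2'. After: A=2 B=18 C=0 D=0 ZF=0 PC=2
Step 18: PC=2 exec 'MOV B, A'. After: A=2 B=2 C=0 D=0 ZF=0 PC=3
Step 19: PC=3 exec 'ADD B, B'. After: A=2 B=4 C=0 D=0 ZF=0 PC=4
Step 20: PC=4 exec 'MUL B, 3'. After: A=2 B=12 C=0 D=0 ZF=0 PC=5
Step 21: PC=5 exec 'SUB A, 1'. After: A=1 B=12 C=0 D=0 ZF=0 PC=6
Step 22: PC=6 exec 'JNZ 2'. After: A=1 B=12 C=0 D=0 ZF=0 PC=2
Step 23: PC=2 exec 'MOV B, A'. After: A=1 B=1 C=0 D=0 ZF=0 PC=3
Step 24: PC=3 exec 'ADD B, B'. After: A=1 B=2 C=0 D=0 ZF=0 PC=4
Step 25: PC=4 exec 'MUL B, 3'. After: A=1 B=6 C=0 D=0 ZF=0 PC=5
Step 26: PC=5 exec 'SUB A, 1'. After: A=0 B=6 C=0 D=0 ZF=1 PC=6
Step 27: PC=6 exec 'JNZ 2'. After: A=0 B=6 C=0 D=0 ZF=1 PC=7
Step 28: PC=7 exec 'ADD D, 4'. After: A=0 B=6 C=0 D=4 ZF=0 PC=8
Step 29: PC=8 exec 'ADD D, 3'. After: A=0 B=6 C=0 D=7 ZF=0 PC=9
Step 30: PC=9 exec 'MOV D, 3'. After: A=0 B=6 C=0 D=3 ZF=0 PC=10
Step 31: PC=10 exec 'HALT'. After: A=0 B=6 C=0 D=3 ZF=0 PC=10 HALTED
Total instructions executed: 31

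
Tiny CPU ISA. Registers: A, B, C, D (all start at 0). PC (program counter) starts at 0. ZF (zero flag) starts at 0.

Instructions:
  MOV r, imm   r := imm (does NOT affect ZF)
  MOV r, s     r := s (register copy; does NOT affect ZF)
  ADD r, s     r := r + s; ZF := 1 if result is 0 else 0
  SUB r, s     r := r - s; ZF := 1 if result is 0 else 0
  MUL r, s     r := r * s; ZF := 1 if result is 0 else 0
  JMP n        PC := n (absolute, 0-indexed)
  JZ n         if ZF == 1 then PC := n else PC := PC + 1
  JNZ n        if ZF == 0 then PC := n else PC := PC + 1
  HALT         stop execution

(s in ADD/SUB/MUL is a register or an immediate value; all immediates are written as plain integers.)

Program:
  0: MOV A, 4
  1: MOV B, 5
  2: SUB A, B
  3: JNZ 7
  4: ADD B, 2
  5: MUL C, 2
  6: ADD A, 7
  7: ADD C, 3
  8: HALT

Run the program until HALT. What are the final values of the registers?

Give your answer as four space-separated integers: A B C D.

Step 1: PC=0 exec 'MOV A, 4'. After: A=4 B=0 C=0 D=0 ZF=0 PC=1
Step 2: PC=1 exec 'MOV B, 5'. After: A=4 B=5 C=0 D=0 ZF=0 PC=2
Step 3: PC=2 exec 'SUB A, B'. After: A=-1 B=5 C=0 D=0 ZF=0 PC=3
Step 4: PC=3 exec 'JNZ 7'. After: A=-1 B=5 C=0 D=0 ZF=0 PC=7
Step 5: PC=7 exec 'ADD C, 3'. After: A=-1 B=5 C=3 D=0 ZF=0 PC=8
Step 6: PC=8 exec 'HALT'. After: A=-1 B=5 C=3 D=0 ZF=0 PC=8 HALTED

Answer: -1 5 3 0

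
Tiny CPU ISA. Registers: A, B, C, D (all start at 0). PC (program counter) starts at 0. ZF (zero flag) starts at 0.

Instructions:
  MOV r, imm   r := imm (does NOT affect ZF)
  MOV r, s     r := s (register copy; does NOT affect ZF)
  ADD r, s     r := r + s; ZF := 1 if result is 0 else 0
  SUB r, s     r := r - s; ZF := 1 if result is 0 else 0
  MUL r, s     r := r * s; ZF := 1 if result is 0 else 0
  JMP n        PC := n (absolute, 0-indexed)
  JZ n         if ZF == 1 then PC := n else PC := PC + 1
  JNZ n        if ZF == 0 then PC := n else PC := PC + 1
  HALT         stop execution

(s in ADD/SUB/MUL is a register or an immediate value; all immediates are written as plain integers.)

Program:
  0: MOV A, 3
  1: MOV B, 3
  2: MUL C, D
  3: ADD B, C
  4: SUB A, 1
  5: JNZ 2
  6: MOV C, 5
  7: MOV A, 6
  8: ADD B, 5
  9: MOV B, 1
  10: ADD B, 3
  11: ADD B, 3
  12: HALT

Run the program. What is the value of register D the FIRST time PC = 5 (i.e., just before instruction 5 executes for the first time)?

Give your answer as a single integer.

Step 1: PC=0 exec 'MOV A, 3'. After: A=3 B=0 C=0 D=0 ZF=0 PC=1
Step 2: PC=1 exec 'MOV B, 3'. After: A=3 B=3 C=0 D=0 ZF=0 PC=2
Step 3: PC=2 exec 'MUL C, D'. After: A=3 B=3 C=0 D=0 ZF=1 PC=3
Step 4: PC=3 exec 'ADD B, C'. After: A=3 B=3 C=0 D=0 ZF=0 PC=4
Step 5: PC=4 exec 'SUB A, 1'. After: A=2 B=3 C=0 D=0 ZF=0 PC=5
First time PC=5: D=0

0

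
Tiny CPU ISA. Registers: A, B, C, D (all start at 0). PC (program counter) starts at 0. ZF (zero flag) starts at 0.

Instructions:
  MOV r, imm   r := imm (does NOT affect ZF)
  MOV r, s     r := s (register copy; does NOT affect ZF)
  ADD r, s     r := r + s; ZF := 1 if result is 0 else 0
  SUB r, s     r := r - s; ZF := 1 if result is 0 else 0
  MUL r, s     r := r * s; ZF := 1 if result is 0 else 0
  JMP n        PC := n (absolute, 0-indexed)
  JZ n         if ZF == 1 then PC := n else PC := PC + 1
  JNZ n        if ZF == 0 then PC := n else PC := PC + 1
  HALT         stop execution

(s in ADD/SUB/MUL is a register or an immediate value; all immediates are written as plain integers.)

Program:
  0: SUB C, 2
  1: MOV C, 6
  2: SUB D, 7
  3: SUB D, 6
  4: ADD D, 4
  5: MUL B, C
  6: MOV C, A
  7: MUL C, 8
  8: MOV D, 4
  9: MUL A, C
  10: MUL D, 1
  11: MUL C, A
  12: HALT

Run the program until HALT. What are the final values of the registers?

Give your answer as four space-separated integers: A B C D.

Answer: 0 0 0 4

Derivation:
Step 1: PC=0 exec 'SUB C, 2'. After: A=0 B=0 C=-2 D=0 ZF=0 PC=1
Step 2: PC=1 exec 'MOV C, 6'. After: A=0 B=0 C=6 D=0 ZF=0 PC=2
Step 3: PC=2 exec 'SUB D, 7'. After: A=0 B=0 C=6 D=-7 ZF=0 PC=3
Step 4: PC=3 exec 'SUB D, 6'. After: A=0 B=0 C=6 D=-13 ZF=0 PC=4
Step 5: PC=4 exec 'ADD D, 4'. After: A=0 B=0 C=6 D=-9 ZF=0 PC=5
Step 6: PC=5 exec 'MUL B, C'. After: A=0 B=0 C=6 D=-9 ZF=1 PC=6
Step 7: PC=6 exec 'MOV C, A'. After: A=0 B=0 C=0 D=-9 ZF=1 PC=7
Step 8: PC=7 exec 'MUL C, 8'. After: A=0 B=0 C=0 D=-9 ZF=1 PC=8
Step 9: PC=8 exec 'MOV D, 4'. After: A=0 B=0 C=0 D=4 ZF=1 PC=9
Step 10: PC=9 exec 'MUL A, C'. After: A=0 B=0 C=0 D=4 ZF=1 PC=10
Step 11: PC=10 exec 'MUL D, 1'. After: A=0 B=0 C=0 D=4 ZF=0 PC=11
Step 12: PC=11 exec 'MUL C, A'. After: A=0 B=0 C=0 D=4 ZF=1 PC=12
Step 13: PC=12 exec 'HALT'. After: A=0 B=0 C=0 D=4 ZF=1 PC=12 HALTED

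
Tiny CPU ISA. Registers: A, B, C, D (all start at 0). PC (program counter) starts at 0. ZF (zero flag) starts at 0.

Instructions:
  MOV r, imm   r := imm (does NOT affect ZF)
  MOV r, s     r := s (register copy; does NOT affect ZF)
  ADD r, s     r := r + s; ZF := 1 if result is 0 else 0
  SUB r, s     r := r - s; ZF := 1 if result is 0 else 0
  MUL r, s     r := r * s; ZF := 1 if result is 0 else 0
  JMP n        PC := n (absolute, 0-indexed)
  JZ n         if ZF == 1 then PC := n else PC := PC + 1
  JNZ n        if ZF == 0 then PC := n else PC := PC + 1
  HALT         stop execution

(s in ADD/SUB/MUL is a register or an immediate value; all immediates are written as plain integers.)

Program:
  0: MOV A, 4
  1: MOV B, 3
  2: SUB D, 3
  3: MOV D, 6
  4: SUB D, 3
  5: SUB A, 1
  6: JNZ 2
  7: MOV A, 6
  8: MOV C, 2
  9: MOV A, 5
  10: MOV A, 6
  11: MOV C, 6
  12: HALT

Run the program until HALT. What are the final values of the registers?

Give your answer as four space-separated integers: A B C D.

Step 1: PC=0 exec 'MOV A, 4'. After: A=4 B=0 C=0 D=0 ZF=0 PC=1
Step 2: PC=1 exec 'MOV B, 3'. After: A=4 B=3 C=0 D=0 ZF=0 PC=2
Step 3: PC=2 exec 'SUB D, 3'. After: A=4 B=3 C=0 D=-3 ZF=0 PC=3
Step 4: PC=3 exec 'MOV D, 6'. After: A=4 B=3 C=0 D=6 ZF=0 PC=4
Step 5: PC=4 exec 'SUB D, 3'. After: A=4 B=3 C=0 D=3 ZF=0 PC=5
Step 6: PC=5 exec 'SUB A, 1'. After: A=3 B=3 C=0 D=3 ZF=0 PC=6
Step 7: PC=6 exec 'JNZ 2'. After: A=3 B=3 C=0 D=3 ZF=0 PC=2
Step 8: PC=2 exec 'SUB D, 3'. After: A=3 B=3 C=0 D=0 ZF=1 PC=3
Step 9: PC=3 exec 'MOV D, 6'. After: A=3 B=3 C=0 D=6 ZF=1 PC=4
Step 10: PC=4 exec 'SUB D, 3'. After: A=3 B=3 C=0 D=3 ZF=0 PC=5
Step 11: PC=5 exec 'SUB A, 1'. After: A=2 B=3 C=0 D=3 ZF=0 PC=6
Step 12: PC=6 exec 'JNZ 2'. After: A=2 B=3 C=0 D=3 ZF=0 PC=2
Step 13: PC=2 exec 'SUB D, 3'. After: A=2 B=3 C=0 D=0 ZF=1 PC=3
Step 14: PC=3 exec 'MOV D, 6'. After: A=2 B=3 C=0 D=6 ZF=1 PC=4
Step 15: PC=4 exec 'SUB D, 3'. After: A=2 B=3 C=0 D=3 ZF=0 PC=5
Step 16: PC=5 exec 'SUB A, 1'. After: A=1 B=3 C=0 D=3 ZF=0 PC=6
Step 17: PC=6 exec 'JNZ 2'. After: A=1 B=3 C=0 D=3 ZF=0 PC=2
Step 18: PC=2 exec 'SUB D, 3'. After: A=1 B=3 C=0 D=0 ZF=1 PC=3
Step 19: PC=3 exec 'MOV D, 6'. After: A=1 B=3 C=0 D=6 ZF=1 PC=4
Step 20: PC=4 exec 'SUB D, 3'. After: A=1 B=3 C=0 D=3 ZF=0 PC=5
Step 21: PC=5 exec 'SUB A, 1'. After: A=0 B=3 C=0 D=3 ZF=1 PC=6
Step 22: PC=6 exec 'JNZ 2'. After: A=0 B=3 C=0 D=3 ZF=1 PC=7
Step 23: PC=7 exec 'MOV A, 6'. After: A=6 B=3 C=0 D=3 ZF=1 PC=8
Step 24: PC=8 exec 'MOV C, 2'. After: A=6 B=3 C=2 D=3 ZF=1 PC=9
Step 25: PC=9 exec 'MOV A, 5'. After: A=5 B=3 C=2 D=3 ZF=1 PC=10
Step 26: PC=10 exec 'MOV A, 6'. After: A=6 B=3 C=2 D=3 ZF=1 PC=11
Step 27: PC=11 exec 'MOV C, 6'. After: A=6 B=3 C=6 D=3 ZF=1 PC=12
Step 28: PC=12 exec 'HALT'. After: A=6 B=3 C=6 D=3 ZF=1 PC=12 HALTED

Answer: 6 3 6 3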